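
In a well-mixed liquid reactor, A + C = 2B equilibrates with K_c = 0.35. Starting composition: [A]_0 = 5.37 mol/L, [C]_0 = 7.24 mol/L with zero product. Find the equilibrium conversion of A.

X = 0.264

Let X = conversion of A; extent ξ = 5.37·X mol/L.
Concentrations: [A] = 5.37 − 5.37X; [C] = 7.24 − 5.37X; [B] = 10.7X.
K_c = [B]^2 / ([A] [C]).
Solving K_c = 0.35 for X ∈ (0,1): X = 0.264.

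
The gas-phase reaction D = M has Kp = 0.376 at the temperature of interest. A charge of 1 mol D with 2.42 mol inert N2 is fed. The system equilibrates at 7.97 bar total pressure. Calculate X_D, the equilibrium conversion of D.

X = 0.273

Let X = conversion of D (basis 1 mol D); extent of reaction ξ = X.
Moles: n_D = 1 − X; n_M = X; n_I = 2.42 (inert).
n_T stays at 3.42 (no change in mole number).
y_i = n_i/n_T, p_i = y_i·P. Kp = p_M / (p_D).
This yields a degree-1 equation in X; solving on (0,1), X = 0.273.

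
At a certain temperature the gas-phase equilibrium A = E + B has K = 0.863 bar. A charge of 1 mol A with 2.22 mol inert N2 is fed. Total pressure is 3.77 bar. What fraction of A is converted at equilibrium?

Take 1 mol A as basis and let X be its fractional conversion, so ξ = X.
Species balance: n_A = 1 − X; n_E = X; n_B = X; n_I = 2.22 (inert).
n_T = Σnᵢ = 3.22 + X.
Mole fractions y_i = n_i/n_T; K = p_E p_B / (p_A) with p_i = y_i·P.
This yields a degree-2 equation in X; solving on (0,1), X = 0.595.

X = 0.595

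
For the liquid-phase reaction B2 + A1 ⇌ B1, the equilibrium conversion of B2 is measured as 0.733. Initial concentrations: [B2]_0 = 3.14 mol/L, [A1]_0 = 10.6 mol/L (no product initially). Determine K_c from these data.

Let X = conversion of B2.
Concentrations: [B2] = 3.14 − 3.14X; [A1] = 10.6 − 3.14X; [B1] = 3.14X.
At X = 0.733: [B2] = 0.838, [A1] = 8.3, [B1] = 2.3.
K_c = [B1] / ([B2] [A1]) = 0.331 L/mol.

K_c = 0.331 L/mol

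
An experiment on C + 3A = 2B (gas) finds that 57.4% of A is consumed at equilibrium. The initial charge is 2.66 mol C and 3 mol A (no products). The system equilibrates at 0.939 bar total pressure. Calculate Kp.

Let X = conversion of A (basis 3 mol A); extent of reaction ξ = X.
Mole table: n_C = 2.66 − X; n_A = 3 − 3X; n_B = 2X.
n_T = Σnᵢ = 5.66 − 2X.
At X = 0.574: n_C = 2.09, n_A = 1.28, n_B = 1.15, n_T = 4.51.
p_i = (n_i/n_T)·P. Kp = p_B^2 / (p_C p_A^3) = 6.99 bar^-2.

Kp = 6.99 bar^-2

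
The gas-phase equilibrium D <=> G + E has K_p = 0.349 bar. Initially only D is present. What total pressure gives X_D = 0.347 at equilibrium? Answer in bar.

Let X = conversion of D (basis 1 mol D); extent of reaction ξ = X.
Moles: n_D = 1 − X; n_G = X; n_E = X.
n_T = Σnᵢ = 1 + X.
K_p = p_G p_E / (p_D) with p_i = (n_i/n_T)·P.
At X = 0.347: the mole-fraction product g(X) = Π y_i^ν_i = 0.1369. Since K_p = g(X)·P^{1}, P = (K_p/g)^(1/1) = (0.349/0.1369)^(1/1) = 2.55 bar.

P = 2.55 bar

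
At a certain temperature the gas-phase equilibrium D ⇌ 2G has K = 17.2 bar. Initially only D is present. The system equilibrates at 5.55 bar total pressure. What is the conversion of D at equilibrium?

X = 0.661

Take 1 mol D as basis and let X be its fractional conversion, so ξ = X.
Species balance: n_D = 1 − X; n_G = 2X.
Total moles n_T = 1 + X.
y_i = n_i/n_T, p_i = y_i·P. K = p_G^2 / (p_D).
Equating to 17.2 bar and solving on 0 < X < 1: X = 0.661.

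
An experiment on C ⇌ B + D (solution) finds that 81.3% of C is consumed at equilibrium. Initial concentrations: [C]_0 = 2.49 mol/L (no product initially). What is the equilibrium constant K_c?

K_c = 8.8 mol/L

Let X = conversion of C.
Concentrations: [C] = 2.49 − 2.49X; [B] = 2.49X; [D] = 2.49X.
At X = 0.813: [C] = 0.466, [B] = 2.02, [D] = 2.02.
K_c = [B] [D] / ([C]) = 8.8 mol/L.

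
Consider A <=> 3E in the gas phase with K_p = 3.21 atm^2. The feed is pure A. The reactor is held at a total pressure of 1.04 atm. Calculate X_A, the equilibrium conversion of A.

Let X = conversion of A (basis 1 mol A); extent of reaction ξ = X.
Moles: n_A = 1 − X; n_E = 3X.
n_T = Σnᵢ = 1 + 2X.
y_i = n_i/n_T, p_i = y_i·P. K_p = p_E^3 / (p_A).
This yields a degree-3 equation in X; solving on (0,1), X = 0.597.

X = 0.597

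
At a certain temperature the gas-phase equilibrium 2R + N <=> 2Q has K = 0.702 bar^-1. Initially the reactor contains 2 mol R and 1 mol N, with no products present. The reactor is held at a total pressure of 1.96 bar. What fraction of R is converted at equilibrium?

Take 2 mol R as basis and let X be its fractional conversion, so ξ = X.
Moles: n_R = 2 − 2X; n_N = 1 − X; n_Q = 2X.
Summing: n_T = 3 − X.
Mole fractions y_i = n_i/n_T; K = p_Q^2 / (p_R^2 p_N) with p_i = y_i·P.
This yields a degree-3 equation in X; solving on (0,1), X = 0.365.

X = 0.365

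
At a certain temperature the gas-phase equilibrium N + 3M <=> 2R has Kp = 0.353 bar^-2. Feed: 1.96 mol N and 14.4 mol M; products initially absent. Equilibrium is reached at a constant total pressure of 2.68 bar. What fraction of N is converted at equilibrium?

X = 0.720

Take 1.96 mol N as basis and let X be its fractional conversion, so ξ = 1.96X.
At extent ξ: n_N = 1.96 − 1.96X; n_M = 14.4 − 5.88X; n_R = 3.92X.
Total moles n_T = 16.4 − 3.92X.
With p_i = (n_i/n_T)P, Kp = p_R^2 / (p_N p_M^3).
Substituting and setting equal to 0.353 bar^-2 gives a polynomial in X; the root in (0,1) is X = 0.720.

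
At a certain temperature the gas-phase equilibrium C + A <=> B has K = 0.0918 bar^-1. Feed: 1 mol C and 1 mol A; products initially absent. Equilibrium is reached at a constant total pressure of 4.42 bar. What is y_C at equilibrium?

Basis: 1 mol C initially; let X = conversion of C. Extent ξ = X.
Mole table: n_C = 1 − X; n_A = 1 − X; n_B = X.
Summing: n_T = 2 − X.
Mole fractions y_i = n_i/n_T; K = p_B / (p_C p_A) with p_i = y_i·P.
Equating to 0.0918 bar^-1 and solving on 0 < X < 1: X = 0.157.
Then n_C = 0.843, n_T = 1.84, so y_C = 0.458.

y_C = 0.458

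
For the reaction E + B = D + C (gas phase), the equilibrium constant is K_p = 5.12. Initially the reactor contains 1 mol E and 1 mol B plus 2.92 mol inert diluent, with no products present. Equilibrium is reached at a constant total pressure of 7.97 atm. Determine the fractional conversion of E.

Let X = conversion of E (basis 1 mol E); extent of reaction ξ = X.
Mole table: n_E = 1 − X; n_B = 1 − X; n_D = X; n_C = X; n_I = 2.92 (inert).
Since Δν = 0, n_T = 4.92 throughout.
With p_i = (n_i/n_T)P, K_p = p_D p_C / (p_E p_B).
This yields a degree-2 equation in X; solving on (0,1), X = 0.694.

X = 0.694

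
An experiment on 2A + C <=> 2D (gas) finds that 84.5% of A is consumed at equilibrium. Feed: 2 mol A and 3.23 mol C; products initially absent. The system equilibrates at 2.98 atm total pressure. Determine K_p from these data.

Basis: 2 mol A initially; let X = conversion of A. Extent ξ = X.
Moles: n_A = 2 − 2X; n_C = 3.23 − X; n_D = 2X.
Total moles n_T = 5.23 − X.
At X = 0.845: n_A = 0.31, n_C = 2.38, n_D = 1.69, n_T = 4.38.
p_i = (n_i/n_T)·P. K_p = p_D^2 / (p_A^2 p_C) = 18.3 atm^-1.

K_p = 18.3 atm^-1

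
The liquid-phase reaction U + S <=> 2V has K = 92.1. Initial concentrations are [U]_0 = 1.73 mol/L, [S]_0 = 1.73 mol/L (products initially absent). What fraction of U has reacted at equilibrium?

Let X = conversion of U; extent ξ = 1.73·X mol/L.
Concentrations: [U] = 1.73 − 1.73X; [S] = 1.73 − 1.73X; [V] = 3.46X.
K = [V]^2 / ([U] [S]).
This equals 92.1 at X = 0.828 (the root in 0 < X < 1).

X = 0.828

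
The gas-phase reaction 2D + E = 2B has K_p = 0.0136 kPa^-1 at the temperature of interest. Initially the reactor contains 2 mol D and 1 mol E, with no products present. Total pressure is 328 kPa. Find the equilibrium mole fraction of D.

y_D = 0.408

Basis: 2 mol D initially; let X = conversion of D. Extent ξ = X.
Moles: n_D = 2 − 2X; n_E = 1 − X; n_B = 2X.
n_T = Σnᵢ = 3 − X.
With p_i = (n_i/n_T)P, K_p = p_B^2 / (p_D^2 p_E).
This yields a degree-3 equation in X; solving on (0,1), X = 0.488.
Then n_D = 1.02, n_T = 2.51, so y_D = 0.408.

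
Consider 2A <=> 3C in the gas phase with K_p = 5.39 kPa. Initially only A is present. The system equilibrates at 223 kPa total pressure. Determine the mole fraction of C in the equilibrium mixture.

Take 1 mol A as basis and let X be its fractional conversion, so ξ = 0.5X.
Species balance: n_A = 1 − X; n_C = 1.5X.
n_T = Σnᵢ = 1 + 0.5X.
With p_i = (n_i/n_T)P, K_p = p_C^3 / (p_A^2).
Substituting and setting equal to 5.39 kPa gives a polynomial in X; the root in (0,1) is X = 0.174.
Then n_C = 0.262, n_T = 1.09, so y_C = 0.241.

y_C = 0.241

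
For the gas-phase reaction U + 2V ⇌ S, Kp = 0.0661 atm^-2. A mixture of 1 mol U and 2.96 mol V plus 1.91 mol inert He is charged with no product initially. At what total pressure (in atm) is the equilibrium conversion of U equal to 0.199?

Basis: 1 mol U initially; let X = conversion of U. Extent ξ = X.
Species balance: n_U = 1 − X; n_V = 2.96 − 2X; n_S = X; n_I = 1.91 (inert).
Total moles n_T = 5.87 − 2X.
Kp = p_S / (p_U p_V^2) with p_i = (n_i/n_T)·P.
At X = 0.199: the mole-fraction product g(X) = Π y_i^ν_i = 1.133. Since Kp = g(X)·P^{-2}, P = (g/Kp)^(1/2) = (1.133/0.0661)^(1/2) = 4.14 atm.

P = 4.14 atm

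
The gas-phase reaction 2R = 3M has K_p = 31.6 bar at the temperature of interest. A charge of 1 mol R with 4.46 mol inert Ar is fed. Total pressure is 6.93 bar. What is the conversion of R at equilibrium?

X = 0.763

Take 1 mol R as basis and let X be its fractional conversion, so ξ = 0.5X.
At extent ξ: n_R = 1 − X; n_M = 1.5X; n_I = 4.46 (inert).
Total moles n_T = 5.46 + 0.5X.
y_i = n_i/n_T, p_i = y_i·P. K_p = p_M^3 / (p_R^2).
Equating to 31.6 bar and solving on 0 < X < 1: X = 0.763.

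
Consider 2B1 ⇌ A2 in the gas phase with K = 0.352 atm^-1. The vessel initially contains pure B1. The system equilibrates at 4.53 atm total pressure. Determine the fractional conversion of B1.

Take 1 mol B1 as basis and let X be its fractional conversion, so ξ = 0.5X.
Moles: n_B1 = 1 − X; n_A2 = 0.5X.
Total moles n_T = 1 − 0.5X.
y_i = n_i/n_T, p_i = y_i·P. K = p_A2 / (p_B1^2).
This yields a degree-2 equation in X; solving on (0,1), X = 0.632.

X = 0.632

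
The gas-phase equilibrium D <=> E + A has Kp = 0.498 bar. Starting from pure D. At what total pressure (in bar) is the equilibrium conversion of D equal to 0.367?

P = 3.2 bar

Basis: 1 mol D initially; let X = conversion of D. Extent ξ = X.
Moles: n_D = 1 − X; n_E = X; n_A = X.
n_T = Σnᵢ = 1 + X.
Kp = p_E p_A / (p_D) with p_i = (n_i/n_T)·P.
At X = 0.367: the mole-fraction product g(X) = Π y_i^ν_i = 0.1557. Since Kp = g(X)·P^{1}, P = (Kp/g)^(1/1) = (0.498/0.1557)^(1/1) = 3.2 bar.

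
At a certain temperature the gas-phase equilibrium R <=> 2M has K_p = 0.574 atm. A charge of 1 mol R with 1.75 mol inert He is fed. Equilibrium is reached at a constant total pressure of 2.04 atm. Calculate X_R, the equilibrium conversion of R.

Let X = conversion of R (basis 1 mol R); extent of reaction ξ = X.
Moles: n_R = 1 − X; n_M = 2X; n_I = 1.75 (inert).
Total moles n_T = 2.75 + X.
With p_i = (n_i/n_T)P, K_p = p_M^2 / (p_R).
Substituting and setting equal to 0.574 atm gives a polynomial in X; the root in (0,1) is X = 0.371.

X = 0.371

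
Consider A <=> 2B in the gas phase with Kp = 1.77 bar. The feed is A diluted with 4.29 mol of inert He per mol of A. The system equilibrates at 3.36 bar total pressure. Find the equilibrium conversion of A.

Basis: 1 mol A initially; let X = conversion of A. Extent ξ = X.
Mole table: n_A = 1 − X; n_B = 2X; n_I = 4.29 (inert).
Total moles n_T = 5.29 + X.
y_i = n_i/n_T, p_i = y_i·P. Kp = p_B^2 / (p_A).
This yields a degree-2 equation in X; solving on (0,1), X = 0.574.

X = 0.574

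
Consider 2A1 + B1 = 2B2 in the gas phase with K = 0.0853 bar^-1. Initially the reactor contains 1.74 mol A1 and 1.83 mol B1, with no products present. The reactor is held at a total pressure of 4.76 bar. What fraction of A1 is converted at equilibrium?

Take 1.74 mol A1 as basis and let X be its fractional conversion, so ξ = 0.87X.
Mole table: n_A1 = 1.74 − 1.74X; n_B1 = 1.83 − 0.87X; n_B2 = 1.74X.
n_T = Σnᵢ = 3.57 − 0.87X.
With p_i = (n_i/n_T)P, K = p_B2^2 / (p_A1^2 p_B1).
Substituting and setting equal to 0.0853 bar^-1 gives a polynomial in X; the root in (0,1) is X = 0.305.

X = 0.305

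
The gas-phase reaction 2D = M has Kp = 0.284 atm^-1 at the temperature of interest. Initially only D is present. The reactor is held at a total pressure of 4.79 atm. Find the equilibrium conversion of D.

X = 0.606

Basis: 1 mol D initially; let X = conversion of D. Extent ξ = 0.5X.
Mole table: n_D = 1 − X; n_M = 0.5X.
n_T = Σnᵢ = 1 − 0.5X.
With p_i = (n_i/n_T)P, Kp = p_M / (p_D^2).
Substituting and setting equal to 0.284 atm^-1 gives a polynomial in X; the root in (0,1) is X = 0.606.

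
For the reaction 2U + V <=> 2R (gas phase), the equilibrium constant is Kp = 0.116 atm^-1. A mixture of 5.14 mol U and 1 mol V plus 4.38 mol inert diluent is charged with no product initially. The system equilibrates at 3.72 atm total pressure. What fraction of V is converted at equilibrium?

X = 0.363

Take 1 mol V as basis and let X be its fractional conversion, so ξ = X.
Species balance: n_U = 5.14 − 2X; n_V = 1 − X; n_R = 2X; n_I = 4.38 (inert).
Summing: n_T = 10.5 − X.
With p_i = (n_i/n_T)P, Kp = p_R^2 / (p_U^2 p_V).
This yields a degree-3 equation in X; solving on (0,1), X = 0.363.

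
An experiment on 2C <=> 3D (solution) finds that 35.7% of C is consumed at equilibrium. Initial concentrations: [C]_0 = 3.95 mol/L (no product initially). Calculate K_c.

K_c = 1.47 mol/L

Let X = conversion of C.
Concentrations: [C] = 3.95 − 3.95X; [D] = 5.93X.
At X = 0.357: [C] = 2.54, [D] = 2.12.
K_c = [D]^3 / ([C]^2) = 1.47 mol/L.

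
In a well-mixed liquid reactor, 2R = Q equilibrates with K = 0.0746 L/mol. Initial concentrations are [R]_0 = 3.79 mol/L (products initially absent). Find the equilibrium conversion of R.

X = 0.287

Let X = conversion of R; extent ξ = 3.79X/2 mol/L.
Concentrations: [R] = 3.79 − 3.79X; [Q] = 1.9X.
K = [Q] / ([R]^2).
This equals 0.0746 at X = 0.287 (the root in 0 < X < 1).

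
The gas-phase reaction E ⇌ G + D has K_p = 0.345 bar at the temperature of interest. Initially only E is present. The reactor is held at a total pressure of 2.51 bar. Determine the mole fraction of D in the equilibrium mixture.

y_D = 0.258

Basis: 1 mol E initially; let X = conversion of E. Extent ξ = X.
At extent ξ: n_E = 1 − X; n_G = X; n_D = X.
Summing: n_T = 1 + X.
With p_i = (n_i/n_T)P, K_p = p_G p_D / (p_E).
Substituting and setting equal to 0.345 bar gives a polynomial in X; the root in (0,1) is X = 0.348.
Then n_D = 0.348, n_T = 1.35, so y_D = 0.258.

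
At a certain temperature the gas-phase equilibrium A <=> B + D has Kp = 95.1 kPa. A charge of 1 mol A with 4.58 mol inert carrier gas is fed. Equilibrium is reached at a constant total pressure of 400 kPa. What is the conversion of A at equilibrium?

X = 0.685

Let X = conversion of A (basis 1 mol A); extent of reaction ξ = X.
Moles: n_A = 1 − X; n_B = X; n_D = X; n_I = 4.58 (inert).
Summing: n_T = 5.58 + X.
y_i = n_i/n_T, p_i = y_i·P. Kp = p_B p_D / (p_A).
Substituting and setting equal to 95.1 kPa gives a polynomial in X; the root in (0,1) is X = 0.685.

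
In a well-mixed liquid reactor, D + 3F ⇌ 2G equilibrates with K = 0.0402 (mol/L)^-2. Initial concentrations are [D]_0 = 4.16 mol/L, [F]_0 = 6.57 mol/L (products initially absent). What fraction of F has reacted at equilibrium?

Let X = conversion of F; extent ξ = 6.57X/3 mol/L.
Concentrations: [D] = 4.16 − 2.19X; [F] = 6.57 − 6.57X; [G] = 4.38X.
K = [G]^2 / ([D] [F]^3).
Setting equal to 0.0402 and solving for X on (0,1) gives X = 0.491.

X = 0.491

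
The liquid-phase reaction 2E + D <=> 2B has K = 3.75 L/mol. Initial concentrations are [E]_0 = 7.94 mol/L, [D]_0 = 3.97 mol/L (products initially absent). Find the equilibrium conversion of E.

Let X = conversion of E; extent ξ = 7.94X/2 mol/L.
Concentrations: [E] = 7.94 − 7.94X; [D] = 3.97 − 3.97X; [B] = 7.94X.
K = [B]^2 / ([E]^2 [D]).
Equating to 3.75 L/mol: the physical root is X = 0.684.

X = 0.684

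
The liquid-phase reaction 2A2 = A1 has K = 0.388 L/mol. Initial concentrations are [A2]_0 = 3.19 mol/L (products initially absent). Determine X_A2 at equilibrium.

X = 0.535

Let X = conversion of A2; extent ξ = 3.19X/2 mol/L.
Concentrations: [A2] = 3.19 − 3.19X; [A1] = 1.59X.
K = [A1] / ([A2]^2).
Setting equal to 0.388 and solving for X on (0,1) gives X = 0.535.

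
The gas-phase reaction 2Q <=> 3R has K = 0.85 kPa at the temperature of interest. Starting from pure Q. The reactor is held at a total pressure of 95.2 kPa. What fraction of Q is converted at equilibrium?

X = 0.129

Basis: 1 mol Q initially; let X = conversion of Q. Extent ξ = 0.5X.
Mole table: n_Q = 1 − X; n_R = 1.5X.
Total moles n_T = 1 + 0.5X.
y_i = n_i/n_T, p_i = y_i·P. K = p_R^3 / (p_Q^2).
Setting this equal to 0.85 kPa and taking the physical root (0 < X < 1) gives X = 0.129.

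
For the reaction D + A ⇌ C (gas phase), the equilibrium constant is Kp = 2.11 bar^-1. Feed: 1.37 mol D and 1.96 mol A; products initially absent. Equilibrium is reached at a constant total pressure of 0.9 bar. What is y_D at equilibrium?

Let X = conversion of D (basis 1.37 mol D); extent of reaction ξ = 1.37X.
Species balance: n_D = 1.37 − 1.37X; n_A = 1.96 − 1.37X; n_C = 1.37X.
Summing: n_T = 3.33 − 1.37X.
Mole fractions y_i = n_i/n_T; Kp = p_C / (p_D p_A) with p_i = y_i·P.
Substituting and setting equal to 2.11 bar^-1 gives a polynomial in X; the root in (0,1) is X = 0.481.
Then n_D = 0.712, n_T = 2.67, so y_D = 0.266.

y_D = 0.266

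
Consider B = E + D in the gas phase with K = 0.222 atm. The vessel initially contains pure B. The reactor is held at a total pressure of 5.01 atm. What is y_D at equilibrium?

y_D = 0.171

Let X = conversion of B (basis 1 mol B); extent of reaction ξ = X.
Moles: n_B = 1 − X; n_E = X; n_D = X.
n_T = Σnᵢ = 1 + X.
y_i = n_i/n_T, p_i = y_i·P. K = p_E p_D / (p_B).
This yields a degree-2 equation in X; solving on (0,1), X = 0.206.
Then n_D = 0.206, n_T = 1.21, so y_D = 0.171.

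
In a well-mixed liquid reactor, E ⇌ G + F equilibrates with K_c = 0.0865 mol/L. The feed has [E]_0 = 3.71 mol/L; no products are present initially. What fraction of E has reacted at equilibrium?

Let X = conversion of E; extent ξ = 3.71·X mol/L.
Concentrations: [E] = 3.71 − 3.71X; [G] = 3.71X; [F] = 3.71X.
K_c = [G] [F] / ([E]).
This equals 0.0865 at X = 0.141 (the root in 0 < X < 1).

X = 0.141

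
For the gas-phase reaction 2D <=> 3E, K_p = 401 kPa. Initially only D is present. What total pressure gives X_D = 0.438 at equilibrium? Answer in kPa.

Take 1 mol D as basis and let X be its fractional conversion, so ξ = 0.5X.
Mole table: n_D = 1 − X; n_E = 1.5X.
n_T = Σnᵢ = 1 + 0.5X.
K_p = p_E^3 / (p_D^2) with p_i = (n_i/n_T)·P.
At X = 0.438: the mole-fraction product g(X) = Π y_i^ν_i = 0.7366. Since K_p = g(X)·P^{1}, P = (K_p/g)^(1/1) = (401/0.7366)^(1/1) = 544 kPa.

P = 544 kPa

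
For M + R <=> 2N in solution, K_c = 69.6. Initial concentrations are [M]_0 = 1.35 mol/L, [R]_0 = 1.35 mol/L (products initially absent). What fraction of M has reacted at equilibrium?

Let X = conversion of M; extent ξ = 1.35·X mol/L.
Concentrations: [M] = 1.35 − 1.35X; [R] = 1.35 − 1.35X; [N] = 2.7X.
K_c = [N]^2 / ([M] [R]).
This equals 69.6 at X = 0.807 (the root in 0 < X < 1).

X = 0.807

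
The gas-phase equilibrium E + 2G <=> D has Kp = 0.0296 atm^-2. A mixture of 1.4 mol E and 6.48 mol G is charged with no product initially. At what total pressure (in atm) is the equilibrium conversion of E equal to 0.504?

P = 7.48 atm

Take 1.4 mol E as basis and let X be its fractional conversion, so ξ = 1.4X.
Species balance: n_E = 1.4 − 1.4X; n_G = 6.48 − 2.8X; n_D = 1.4X.
n_T = Σnᵢ = 7.88 − 2.8X.
Kp = p_D / (p_E p_G^2) with p_i = (n_i/n_T)·P.
At X = 0.504: the mole-fraction product g(X) = Π y_i^ν_i = 1.655. Since Kp = g(X)·P^{-2}, P = (g/Kp)^(1/2) = (1.655/0.0296)^(1/2) = 7.48 atm.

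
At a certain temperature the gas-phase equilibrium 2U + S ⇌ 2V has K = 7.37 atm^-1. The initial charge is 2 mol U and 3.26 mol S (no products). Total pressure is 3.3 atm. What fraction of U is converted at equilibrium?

Let X = conversion of U (basis 2 mol U); extent of reaction ξ = X.
At extent ξ: n_U = 2 − 2X; n_S = 3.26 − X; n_V = 2X.
Total moles n_T = 5.26 − X.
With p_i = (n_i/n_T)P, K = p_V^2 / (p_U^2 p_S).
Equating to 7.37 atm^-1 and solving on 0 < X < 1: X = 0.786.

X = 0.786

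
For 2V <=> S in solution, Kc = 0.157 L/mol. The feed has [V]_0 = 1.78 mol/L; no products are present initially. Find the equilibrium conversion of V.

X = 0.285

Let X = conversion of V; extent ξ = 1.78X/2 mol/L.
Concentrations: [V] = 1.78 − 1.78X; [S] = 0.89X.
Kc = [S] / ([V]^2).
This equals 0.157 at X = 0.285 (the root in 0 < X < 1).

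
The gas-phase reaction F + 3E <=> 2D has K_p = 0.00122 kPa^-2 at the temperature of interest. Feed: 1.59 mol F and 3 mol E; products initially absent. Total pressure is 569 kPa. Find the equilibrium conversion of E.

Basis: 3 mol E initially; let X = conversion of E. Extent ξ = X.
Moles: n_F = 1.59 − X; n_E = 3 − 3X; n_D = 2X.
Total moles n_T = 4.59 − 2X.
Mole fractions y_i = n_i/n_T; K_p = p_D^2 / (p_F p_E^3) with p_i = y_i·P.
Equating to 0.00122 kPa^-2 and solving on 0 < X < 1: X = 0.854.

X = 0.854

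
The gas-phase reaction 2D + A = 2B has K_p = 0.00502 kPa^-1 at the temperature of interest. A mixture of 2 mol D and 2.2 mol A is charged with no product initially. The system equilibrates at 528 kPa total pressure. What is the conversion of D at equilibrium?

Take 2 mol D as basis and let X be its fractional conversion, so ξ = X.
At extent ξ: n_D = 2 − 2X; n_A = 2.2 − X; n_B = 2X.
n_T = Σnᵢ = 4.2 − X.
Mole fractions y_i = n_i/n_T; K_p = p_B^2 / (p_D^2 p_A) with p_i = y_i·P.
Setting this equal to 0.00502 kPa^-1 and taking the physical root (0 < X < 1) gives X = 0.524.

X = 0.524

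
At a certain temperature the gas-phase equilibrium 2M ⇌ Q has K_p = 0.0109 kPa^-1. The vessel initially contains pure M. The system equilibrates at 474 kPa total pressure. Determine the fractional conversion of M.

X = 0.785

Basis: 1 mol M initially; let X = conversion of M. Extent ξ = 0.5X.
Species balance: n_M = 1 − X; n_Q = 0.5X.
Total moles n_T = 1 − 0.5X.
With p_i = (n_i/n_T)P, K_p = p_Q / (p_M^2).
Substituting and setting equal to 0.0109 kPa^-1 gives a polynomial in X; the root in (0,1) is X = 0.785.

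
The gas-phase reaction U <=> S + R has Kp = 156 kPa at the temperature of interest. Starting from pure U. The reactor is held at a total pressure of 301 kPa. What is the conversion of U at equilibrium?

Let X = conversion of U (basis 1 mol U); extent of reaction ξ = X.
Species balance: n_U = 1 − X; n_S = X; n_R = X.
Total moles n_T = 1 + X.
Mole fractions y_i = n_i/n_T; Kp = p_S p_R / (p_U) with p_i = y_i·P.
This yields a degree-2 equation in X; solving on (0,1), X = 0.584.

X = 0.584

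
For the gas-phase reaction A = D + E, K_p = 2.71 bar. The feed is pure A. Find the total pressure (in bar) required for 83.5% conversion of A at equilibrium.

P = 1.18 bar

Let X = conversion of A (basis 1 mol A); extent of reaction ξ = X.
Species balance: n_A = 1 − X; n_D = X; n_E = X.
Total moles n_T = 1 + X.
K_p = p_D p_E / (p_A) with p_i = (n_i/n_T)·P.
At X = 0.835: the mole-fraction product g(X) = Π y_i^ν_i = 2.303. Since K_p = g(X)·P^{1}, P = (K_p/g)^(1/1) = (2.71/2.303)^(1/1) = 1.18 bar.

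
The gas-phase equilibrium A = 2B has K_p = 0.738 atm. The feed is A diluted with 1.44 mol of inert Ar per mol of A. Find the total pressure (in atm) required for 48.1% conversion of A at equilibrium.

P = 1.21 atm

Let X = conversion of A (basis 1 mol A); extent of reaction ξ = X.
Mole table: n_A = 1 − X; n_B = 2X; n_I = 1.44 (inert).
Total moles n_T = 2.44 + X.
K_p = p_B^2 / (p_A) with p_i = (n_i/n_T)·P.
At X = 0.481: the mole-fraction product g(X) = Π y_i^ν_i = 0.6105. Since K_p = g(X)·P^{1}, P = (K_p/g)^(1/1) = (0.738/0.6105)^(1/1) = 1.21 atm.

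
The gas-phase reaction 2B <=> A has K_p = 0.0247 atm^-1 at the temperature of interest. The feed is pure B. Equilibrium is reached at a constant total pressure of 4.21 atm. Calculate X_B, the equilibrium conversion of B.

Take 1 mol B as basis and let X be its fractional conversion, so ξ = 0.5X.
Species balance: n_B = 1 − X; n_A = 0.5X.
Summing: n_T = 1 − 0.5X.
y_i = n_i/n_T, p_i = y_i·P. K_p = p_A / (p_B^2).
Equating to 0.0247 atm^-1 and solving on 0 < X < 1: X = 0.160.

X = 0.160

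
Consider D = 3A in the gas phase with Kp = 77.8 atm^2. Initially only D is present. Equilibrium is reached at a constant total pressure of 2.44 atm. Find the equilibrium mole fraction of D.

Let X = conversion of D (basis 1 mol D); extent of reaction ξ = X.
Mole table: n_D = 1 − X; n_A = 3X.
n_T = Σnᵢ = 1 + 2X.
Mole fractions y_i = n_i/n_T; Kp = p_A^3 / (p_D) with p_i = y_i·P.
Equating to 77.8 atm^2 and solving on 0 < X < 1: X = 0.832.
Then n_D = 0.168, n_T = 2.66, so y_D = 0.063.

y_D = 0.063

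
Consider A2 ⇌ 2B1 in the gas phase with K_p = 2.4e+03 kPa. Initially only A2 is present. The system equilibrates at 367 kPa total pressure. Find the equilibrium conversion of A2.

X = 0.788

Let X = conversion of A2 (basis 1 mol A2); extent of reaction ξ = X.
At extent ξ: n_A2 = 1 − X; n_B1 = 2X.
Summing: n_T = 1 + X.
Mole fractions y_i = n_i/n_T; K_p = p_B1^2 / (p_A2) with p_i = y_i·P.
Equating to 2.4e+03 kPa and solving on 0 < X < 1: X = 0.788.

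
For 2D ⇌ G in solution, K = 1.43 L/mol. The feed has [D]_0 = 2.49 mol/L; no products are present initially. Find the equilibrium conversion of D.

Let X = conversion of D; extent ξ = 2.49X/2 mol/L.
Concentrations: [D] = 2.49 − 2.49X; [G] = 1.25X.
K = [G] / ([D]^2).
Equating to 1.43 L/mol: the physical root is X = 0.689.

X = 0.689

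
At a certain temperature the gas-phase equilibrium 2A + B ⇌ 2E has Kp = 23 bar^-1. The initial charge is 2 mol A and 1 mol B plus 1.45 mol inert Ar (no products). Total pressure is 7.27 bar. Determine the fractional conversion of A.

X = 0.765

Take 2 mol A as basis and let X be its fractional conversion, so ξ = X.
Species balance: n_A = 2 − 2X; n_B = 1 − X; n_E = 2X; n_I = 1.45 (inert).
Total moles n_T = 4.45 − X.
y_i = n_i/n_T, p_i = y_i·P. Kp = p_E^2 / (p_A^2 p_B).
Equating to 23 bar^-1 and solving on 0 < X < 1: X = 0.765.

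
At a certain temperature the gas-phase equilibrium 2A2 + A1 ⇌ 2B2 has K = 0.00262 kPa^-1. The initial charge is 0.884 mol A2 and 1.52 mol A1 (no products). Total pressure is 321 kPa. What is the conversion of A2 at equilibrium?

X = 0.416

Basis: 0.884 mol A2 initially; let X = conversion of A2. Extent ξ = 0.442X.
Moles: n_A2 = 0.884 − 0.884X; n_A1 = 1.52 − 0.442X; n_B2 = 0.884X.
n_T = Σnᵢ = 2.4 − 0.442X.
Mole fractions y_i = n_i/n_T; K = p_B2^2 / (p_A2^2 p_A1) with p_i = y_i·P.
Substituting and setting equal to 0.00262 kPa^-1 gives a polynomial in X; the root in (0,1) is X = 0.416.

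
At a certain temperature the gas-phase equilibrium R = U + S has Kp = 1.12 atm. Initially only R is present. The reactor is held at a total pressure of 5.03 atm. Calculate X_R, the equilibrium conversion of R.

X = 0.427

Let X = conversion of R (basis 1 mol R); extent of reaction ξ = X.
Mole table: n_R = 1 − X; n_U = X; n_S = X.
Summing: n_T = 1 + X.
Mole fractions y_i = n_i/n_T; Kp = p_U p_S / (p_R) with p_i = y_i·P.
Equating to 1.12 atm and solving on 0 < X < 1: X = 0.427.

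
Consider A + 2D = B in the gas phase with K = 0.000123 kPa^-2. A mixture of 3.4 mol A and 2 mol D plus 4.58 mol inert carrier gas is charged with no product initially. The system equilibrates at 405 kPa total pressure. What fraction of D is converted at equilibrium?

X = 0.561

Basis: 2 mol D initially; let X = conversion of D. Extent ξ = X.
Species balance: n_A = 3.4 − X; n_D = 2 − 2X; n_B = X; n_I = 4.58 (inert).
n_T = Σnᵢ = 9.98 − 2X.
y_i = n_i/n_T, p_i = y_i·P. K = p_B / (p_A p_D^2).
Equating to 0.000123 kPa^-2 and solving on 0 < X < 1: X = 0.561.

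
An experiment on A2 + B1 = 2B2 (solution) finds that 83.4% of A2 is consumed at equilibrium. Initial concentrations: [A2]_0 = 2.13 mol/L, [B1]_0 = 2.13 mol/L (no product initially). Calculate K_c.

K_c = 101

Let X = conversion of A2.
Concentrations: [A2] = 2.13 − 2.13X; [B1] = 2.13 − 2.13X; [B2] = 4.26X.
At X = 0.834: [A2] = 0.354, [B1] = 0.354, [B2] = 3.55.
K_c = [B2]^2 / ([A2] [B1]) = 101.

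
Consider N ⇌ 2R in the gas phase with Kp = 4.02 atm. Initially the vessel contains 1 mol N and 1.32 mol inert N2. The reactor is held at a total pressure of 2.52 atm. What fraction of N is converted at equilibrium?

Take 1 mol N as basis and let X be its fractional conversion, so ξ = X.
Mole table: n_N = 1 − X; n_R = 2X; n_I = 1.32 (inert).
Total moles n_T = 2.32 + X.
Mole fractions y_i = n_i/n_T; Kp = p_R^2 / (p_N) with p_i = y_i·P.
Equating to 4.02 atm and solving on 0 < X < 1: X = 0.647.

X = 0.647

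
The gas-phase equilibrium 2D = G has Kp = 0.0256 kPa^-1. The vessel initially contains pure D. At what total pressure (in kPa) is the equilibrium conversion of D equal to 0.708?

P = 105 kPa

Take 1 mol D as basis and let X be its fractional conversion, so ξ = 0.5X.
Mole table: n_D = 1 − X; n_G = 0.5X.
Summing: n_T = 1 − 0.5X.
Kp = p_G / (p_D^2) with p_i = (n_i/n_T)·P.
At X = 0.708: the mole-fraction product g(X) = Π y_i^ν_i = 2.682. Since Kp = g(X)·P^{-1}, P = (g/Kp)^(1/1) = (2.682/0.0256)^(1/1) = 105 kPa.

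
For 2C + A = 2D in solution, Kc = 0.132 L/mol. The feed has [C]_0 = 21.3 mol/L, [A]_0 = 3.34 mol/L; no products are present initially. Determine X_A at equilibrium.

X = 0.770

Let X = conversion of A; extent ξ = 3.34·X mol/L.
Concentrations: [C] = 21.3 − 6.68X; [A] = 3.34 − 3.34X; [D] = 6.68X.
Kc = [D]^2 / ([C]^2 [A]).
Equating to 0.132 L/mol: the physical root is X = 0.770.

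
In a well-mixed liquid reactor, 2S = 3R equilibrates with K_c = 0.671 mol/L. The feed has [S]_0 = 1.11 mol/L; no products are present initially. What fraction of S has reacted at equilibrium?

Let X = conversion of S; extent ξ = 1.11X/2 mol/L.
Concentrations: [S] = 1.11 − 1.11X; [R] = 1.67X.
K_c = [R]^3 / ([S]^2).
Equating to 0.671 mol/L: the physical root is X = 0.401.

X = 0.401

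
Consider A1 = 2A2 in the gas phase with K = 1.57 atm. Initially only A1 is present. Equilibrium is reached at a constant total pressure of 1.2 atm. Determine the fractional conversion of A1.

X = 0.496

Let X = conversion of A1 (basis 1 mol A1); extent of reaction ξ = X.
Mole table: n_A1 = 1 − X; n_A2 = 2X.
n_T = Σnᵢ = 1 + X.
y_i = n_i/n_T, p_i = y_i·P. K = p_A2^2 / (p_A1).
Equating to 1.57 atm and solving on 0 < X < 1: X = 0.496.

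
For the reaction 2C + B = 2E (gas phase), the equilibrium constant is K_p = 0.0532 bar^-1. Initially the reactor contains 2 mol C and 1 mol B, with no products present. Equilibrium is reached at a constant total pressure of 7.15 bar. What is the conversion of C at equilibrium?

X = 0.244

Take 2 mol C as basis and let X be its fractional conversion, so ξ = X.
At extent ξ: n_C = 2 − 2X; n_B = 1 − X; n_E = 2X.
n_T = Σnᵢ = 3 − X.
Mole fractions y_i = n_i/n_T; K_p = p_E^2 / (p_C^2 p_B) with p_i = y_i·P.
This yields a degree-3 equation in X; solving on (0,1), X = 0.244.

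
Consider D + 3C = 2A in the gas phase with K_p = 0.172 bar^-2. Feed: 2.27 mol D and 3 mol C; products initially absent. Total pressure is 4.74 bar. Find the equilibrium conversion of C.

Basis: 3 mol C initially; let X = conversion of C. Extent ξ = X.
Species balance: n_D = 2.27 − X; n_C = 3 − 3X; n_A = 2X.
n_T = Σnᵢ = 5.27 − 2X.
y_i = n_i/n_T, p_i = y_i·P. K_p = p_A^2 / (p_D p_C^3).
Substituting and setting equal to 0.172 bar^-2 gives a polynomial in X; the root in (0,1) is X = 0.524.

X = 0.524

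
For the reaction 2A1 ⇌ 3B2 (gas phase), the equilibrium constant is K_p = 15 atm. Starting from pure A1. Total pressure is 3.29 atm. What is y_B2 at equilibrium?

Basis: 1 mol A1 initially; let X = conversion of A1. Extent ξ = 0.5X.
Moles: n_A1 = 1 − X; n_B2 = 1.5X.
Summing: n_T = 1 + 0.5X.
With p_i = (n_i/n_T)P, K_p = p_B2^3 / (p_A1^2).
Setting this equal to 15 atm and taking the physical root (0 < X < 1) gives X = 0.627.
Then n_B2 = 0.941, n_T = 1.31, so y_B2 = 0.716.

y_B2 = 0.716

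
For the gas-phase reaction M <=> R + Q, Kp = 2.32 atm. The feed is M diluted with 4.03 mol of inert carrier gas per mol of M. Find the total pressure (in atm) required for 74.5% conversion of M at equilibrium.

Basis: 1 mol M initially; let X = conversion of M. Extent ξ = X.
Mole table: n_M = 1 − X; n_R = X; n_Q = X; n_I = 4.03 (inert).
n_T = Σnᵢ = 5.03 + X.
Kp = p_R p_Q / (p_M) with p_i = (n_i/n_T)·P.
At X = 0.745: the mole-fraction product g(X) = Π y_i^ν_i = 0.3769. Since Kp = g(X)·P^{1}, P = (Kp/g)^(1/1) = (2.32/0.3769)^(1/1) = 6.16 atm.

P = 6.16 atm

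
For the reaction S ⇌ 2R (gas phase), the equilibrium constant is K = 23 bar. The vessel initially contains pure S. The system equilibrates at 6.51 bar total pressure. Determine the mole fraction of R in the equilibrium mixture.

Take 1 mol S as basis and let X be its fractional conversion, so ξ = X.
Species balance: n_S = 1 − X; n_R = 2X.
Total moles n_T = 1 + X.
y_i = n_i/n_T, p_i = y_i·P. K = p_R^2 / (p_S).
Equating to 23 bar and solving on 0 < X < 1: X = 0.685.
Then n_R = 1.37, n_T = 1.68, so y_R = 0.813.

y_R = 0.813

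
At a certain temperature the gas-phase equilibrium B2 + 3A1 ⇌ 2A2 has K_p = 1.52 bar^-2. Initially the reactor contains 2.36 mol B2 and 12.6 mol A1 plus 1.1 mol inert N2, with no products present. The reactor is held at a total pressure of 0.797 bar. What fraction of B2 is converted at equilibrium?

Let X = conversion of B2 (basis 2.36 mol B2); extent of reaction ξ = 2.36X.
Mole table: n_B2 = 2.36 − 2.36X; n_A1 = 12.6 − 7.08X; n_A2 = 4.72X; n_I = 1.1 (inert).
Total moles n_T = 16.1 − 4.72X.
With p_i = (n_i/n_T)P, K_p = p_A2^2 / (p_B2 p_A1^3).
Equating to 1.52 bar^-2 and solving on 0 < X < 1: X = 0.473.

X = 0.473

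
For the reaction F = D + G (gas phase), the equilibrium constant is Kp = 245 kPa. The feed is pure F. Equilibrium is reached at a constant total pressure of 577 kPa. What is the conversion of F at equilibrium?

X = 0.546

Take 1 mol F as basis and let X be its fractional conversion, so ξ = X.
Mole table: n_F = 1 − X; n_D = X; n_G = X.
Summing: n_T = 1 + X.
y_i = n_i/n_T, p_i = y_i·P. Kp = p_D p_G / (p_F).
Substituting and setting equal to 245 kPa gives a polynomial in X; the root in (0,1) is X = 0.546.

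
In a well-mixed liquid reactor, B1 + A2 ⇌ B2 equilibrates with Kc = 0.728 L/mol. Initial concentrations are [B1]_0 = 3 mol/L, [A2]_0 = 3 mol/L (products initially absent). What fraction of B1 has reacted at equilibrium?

Let X = conversion of B1; extent ξ = 3·X mol/L.
Concentrations: [B1] = 3 − 3X; [A2] = 3 − 3X; [B2] = 3X.
Kc = [B2] / ([B1] [A2]).
Equating to 0.728 L/mol: the physical root is X = 0.515.

X = 0.515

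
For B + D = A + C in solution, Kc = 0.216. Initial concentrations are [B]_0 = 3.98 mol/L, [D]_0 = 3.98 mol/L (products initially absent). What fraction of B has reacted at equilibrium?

X = 0.317

Let X = conversion of B; extent ξ = 3.98·X mol/L.
Concentrations: [B] = 3.98 − 3.98X; [D] = 3.98 − 3.98X; [A] = 3.98X; [C] = 3.98X.
Kc = [A] [C] / ([B] [D]).
Solving Kc = 0.216 for X ∈ (0,1): X = 0.317.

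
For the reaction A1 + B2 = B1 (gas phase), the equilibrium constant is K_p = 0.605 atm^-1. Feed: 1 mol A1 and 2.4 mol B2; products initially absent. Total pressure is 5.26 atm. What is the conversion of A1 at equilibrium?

Basis: 1 mol A1 initially; let X = conversion of A1. Extent ξ = X.
At extent ξ: n_A1 = 1 − X; n_B2 = 2.4 − X; n_B1 = X.
Summing: n_T = 3.4 − X.
y_i = n_i/n_T, p_i = y_i·P. K_p = p_B1 / (p_A1 p_B2).
Setting this equal to 0.605 atm^-1 and taking the physical root (0 < X < 1) gives X = 0.669.

X = 0.669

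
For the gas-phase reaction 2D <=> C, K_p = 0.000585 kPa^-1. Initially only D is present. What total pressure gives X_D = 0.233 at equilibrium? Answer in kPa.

P = 299 kPa

Let X = conversion of D (basis 1 mol D); extent of reaction ξ = 0.5X.
Moles: n_D = 1 − X; n_C = 0.5X.
n_T = Σnᵢ = 1 − 0.5X.
K_p = p_C / (p_D^2) with p_i = (n_i/n_T)·P.
At X = 0.233: the mole-fraction product g(X) = Π y_i^ν_i = 0.175. Since K_p = g(X)·P^{-1}, P = (g/K_p)^(1/1) = (0.175/0.000585)^(1/1) = 299 kPa.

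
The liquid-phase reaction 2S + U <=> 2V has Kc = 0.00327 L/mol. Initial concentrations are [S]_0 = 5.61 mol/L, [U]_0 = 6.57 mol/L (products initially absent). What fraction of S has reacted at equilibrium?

X = 0.125

Let X = conversion of S; extent ξ = 5.61X/2 mol/L.
Concentrations: [S] = 5.61 − 5.61X; [U] = 6.57 − 2.81X; [V] = 5.61X.
Kc = [V]^2 / ([S]^2 [U]).
This equals 0.00327 at X = 0.125 (the root in 0 < X < 1).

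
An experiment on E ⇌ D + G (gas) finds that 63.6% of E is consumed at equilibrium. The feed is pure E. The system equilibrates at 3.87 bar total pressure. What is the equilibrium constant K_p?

Take 1 mol E as basis and let X be its fractional conversion, so ξ = X.
At extent ξ: n_E = 1 − X; n_D = X; n_G = X.
n_T = Σnᵢ = 1 + X.
At X = 0.636: n_E = 0.364, n_D = 0.636, n_G = 0.636, n_T = 1.64.
p_i = (n_i/n_T)·P. K_p = p_D p_G / (p_E) = 2.63 bar.

K_p = 2.63 bar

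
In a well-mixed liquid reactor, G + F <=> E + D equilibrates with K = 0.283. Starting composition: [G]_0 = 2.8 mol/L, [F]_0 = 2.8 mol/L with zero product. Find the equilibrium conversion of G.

Let X = conversion of G; extent ξ = 2.8·X mol/L.
Concentrations: [G] = 2.8 − 2.8X; [F] = 2.8 − 2.8X; [E] = 2.8X; [D] = 2.8X.
K = [E] [D] / ([G] [F]).
Equating to 0.283: the physical root is X = 0.347.

X = 0.347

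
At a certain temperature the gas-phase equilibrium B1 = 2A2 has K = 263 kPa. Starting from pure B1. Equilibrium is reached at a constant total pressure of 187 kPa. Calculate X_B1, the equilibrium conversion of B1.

X = 0.510

Basis: 1 mol B1 initially; let X = conversion of B1. Extent ξ = X.
Mole table: n_B1 = 1 − X; n_A2 = 2X.
n_T = Σnᵢ = 1 + X.
Mole fractions y_i = n_i/n_T; K = p_A2^2 / (p_B1) with p_i = y_i·P.
Setting this equal to 263 kPa and taking the physical root (0 < X < 1) gives X = 0.510.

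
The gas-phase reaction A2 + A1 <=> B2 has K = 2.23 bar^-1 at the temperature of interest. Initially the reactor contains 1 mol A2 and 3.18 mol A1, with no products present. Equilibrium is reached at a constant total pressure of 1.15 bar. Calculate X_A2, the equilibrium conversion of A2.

X = 0.648

Let X = conversion of A2 (basis 1 mol A2); extent of reaction ξ = X.
At extent ξ: n_A2 = 1 − X; n_A1 = 3.18 − X; n_B2 = X.
Summing: n_T = 4.18 − X.
With p_i = (n_i/n_T)P, K = p_B2 / (p_A2 p_A1).
Setting this equal to 2.23 bar^-1 and taking the physical root (0 < X < 1) gives X = 0.648.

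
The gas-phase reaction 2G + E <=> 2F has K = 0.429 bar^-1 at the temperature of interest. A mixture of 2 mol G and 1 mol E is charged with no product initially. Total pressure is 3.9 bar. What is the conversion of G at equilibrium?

Basis: 2 mol G initially; let X = conversion of G. Extent ξ = X.
At extent ξ: n_G = 2 − 2X; n_E = 1 − X; n_F = 2X.
n_T = Σnᵢ = 3 − X.
Mole fractions y_i = n_i/n_T; K = p_F^2 / (p_G^2 p_E) with p_i = y_i·P.
Equating to 0.429 bar^-1 and solving on 0 < X < 1: X = 0.385.

X = 0.385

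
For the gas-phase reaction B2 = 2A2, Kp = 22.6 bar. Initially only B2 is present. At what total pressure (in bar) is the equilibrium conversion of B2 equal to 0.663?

Let X = conversion of B2 (basis 1 mol B2); extent of reaction ξ = X.
Species balance: n_B2 = 1 − X; n_A2 = 2X.
Summing: n_T = 1 + X.
Kp = p_A2^2 / (p_B2) with p_i = (n_i/n_T)·P.
At X = 0.663: the mole-fraction product g(X) = Π y_i^ν_i = 3.137. Since Kp = g(X)·P^{1}, P = (Kp/g)^(1/1) = (22.6/3.137)^(1/1) = 7.2 bar.

P = 7.2 bar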